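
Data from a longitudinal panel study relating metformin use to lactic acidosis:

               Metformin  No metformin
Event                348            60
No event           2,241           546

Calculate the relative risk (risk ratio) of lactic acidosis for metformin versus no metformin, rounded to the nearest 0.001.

Reading the table with exposure as columns: a = 348 (Metformin, case), b = 2241 (Metformin, non-case), c = 60 (No metformin, case), d = 546.
Risk in exposed = 348/2589 = 0.13441; risk in unexposed = 60/606 = 0.09901.
RR = 0.13441 / 0.09901 = 1.35759
The risk among the exposed is 1.36 times that among the unexposed.

1.358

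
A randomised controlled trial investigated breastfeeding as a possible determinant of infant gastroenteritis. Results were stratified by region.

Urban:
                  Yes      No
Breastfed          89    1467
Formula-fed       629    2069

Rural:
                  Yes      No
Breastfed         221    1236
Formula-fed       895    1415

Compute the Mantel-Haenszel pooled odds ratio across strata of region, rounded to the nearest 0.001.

0.247

OR_MH = Σ(aᵢdᵢ/nᵢ) / Σ(bᵢcᵢ/nᵢ), where nᵢ is the stratum total.
Stratum 1 (Urban): n = 4254; a·d/n = 89·2069/4254 = 43.2866; b·c/n = 1467·629/4254 = 216.9118
Stratum 2 (Rural): n = 3767; a·d/n = 221·1415/3767 = 83.0143; b·c/n = 1236·895/3767 = 293.6607
OR_MH = (43.2866 + 83.0143) / (216.9118 + 293.6607) = 126.3009 / 510.5726 = 0.24737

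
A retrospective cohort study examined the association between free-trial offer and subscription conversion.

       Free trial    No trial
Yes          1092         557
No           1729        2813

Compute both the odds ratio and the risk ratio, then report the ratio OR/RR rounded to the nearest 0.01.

1.36

Reading the table with exposure as columns: a = 1092 (Free trial, case), b = 1729 (Free trial, non-case), c = 557 (No trial, case), d = 2813.
OR = (1092·2813)/(1729·557) = 3071796/963053 = 3.18964
Risk in exposed = 1092/2821 = 0.38710; risk in unexposed = 557/3370 = 0.16528; RR = 2.34204
OR/RR = 3.18964 / 2.34204 = 1.36191
The outcome is not rare, so the OR lies further from 1 than the RR.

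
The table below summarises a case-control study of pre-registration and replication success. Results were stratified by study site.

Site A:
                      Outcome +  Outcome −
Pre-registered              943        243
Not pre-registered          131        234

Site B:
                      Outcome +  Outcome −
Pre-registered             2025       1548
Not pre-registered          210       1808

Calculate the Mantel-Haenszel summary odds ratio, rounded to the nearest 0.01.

OR_MH = Σ(aᵢdᵢ/nᵢ) / Σ(bᵢcᵢ/nᵢ), where nᵢ is the stratum total.
Stratum 1 (Site A): n = 1551; a·d/n = 943·234/1551 = 142.2708; b·c/n = 243·131/1551 = 20.5242
Stratum 2 (Site B): n = 5591; a·d/n = 2025·1808/5591 = 654.8381; b·c/n = 1548·210/5591 = 58.1434
OR_MH = (142.2708 + 654.8381) / (20.5242 + 58.1434) = 797.1089 / 78.6676 = 10.13262

10.13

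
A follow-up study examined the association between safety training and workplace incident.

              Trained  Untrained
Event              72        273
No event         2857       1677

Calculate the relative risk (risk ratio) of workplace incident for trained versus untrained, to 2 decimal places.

Reading the table with exposure as columns: a = 72 (Trained, case), b = 2857 (Trained, non-case), c = 273 (Untrained, case), d = 1677.
Risk in exposed = 72/2929 = 0.02458; risk in unexposed = 273/1950 = 0.14000.
RR = 0.02458 / 0.14000 = 0.17558
The risk is 82% lower among the exposed than among the unexposed.

0.18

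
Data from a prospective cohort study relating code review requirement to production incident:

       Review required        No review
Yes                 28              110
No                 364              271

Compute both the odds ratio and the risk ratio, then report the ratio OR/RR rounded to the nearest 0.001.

0.766

Reading the table with exposure as columns: a = 28 (Review required, case), b = 364 (Review required, non-case), c = 110 (No review, case), d = 271.
OR = (28·271)/(364·110) = 7588/40040 = 0.18951
Risk in exposed = 28/392 = 0.07143; risk in unexposed = 110/381 = 0.28871; RR = 0.24740
OR/RR = 0.18951 / 0.24740 = 0.76600
The outcome is not rare, so the OR lies further from 1 than the RR.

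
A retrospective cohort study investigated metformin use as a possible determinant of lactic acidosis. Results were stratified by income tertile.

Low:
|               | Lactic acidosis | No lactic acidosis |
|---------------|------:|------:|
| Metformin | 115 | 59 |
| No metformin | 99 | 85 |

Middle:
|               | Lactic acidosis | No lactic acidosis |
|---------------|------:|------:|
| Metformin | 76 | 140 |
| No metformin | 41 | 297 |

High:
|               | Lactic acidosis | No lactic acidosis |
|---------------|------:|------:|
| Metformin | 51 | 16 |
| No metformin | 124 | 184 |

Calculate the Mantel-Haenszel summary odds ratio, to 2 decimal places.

2.91

OR_MH = Σ(aᵢdᵢ/nᵢ) / Σ(bᵢcᵢ/nᵢ), where nᵢ is the stratum total.
Stratum 1 (Low): n = 358; a·d/n = 115·85/358 = 27.3045; b·c/n = 59·99/358 = 16.3156
Stratum 2 (Middle): n = 554; a·d/n = 76·297/554 = 40.7437; b·c/n = 140·41/554 = 10.3610
Stratum 3 (High): n = 375; a·d/n = 51·184/375 = 25.0240; b·c/n = 16·124/375 = 5.2907
OR_MH = (27.3045 + 40.7437 + 25.0240) / (16.3156 + 10.3610 + 5.2907) = 93.0722 / 31.9673 = 2.91148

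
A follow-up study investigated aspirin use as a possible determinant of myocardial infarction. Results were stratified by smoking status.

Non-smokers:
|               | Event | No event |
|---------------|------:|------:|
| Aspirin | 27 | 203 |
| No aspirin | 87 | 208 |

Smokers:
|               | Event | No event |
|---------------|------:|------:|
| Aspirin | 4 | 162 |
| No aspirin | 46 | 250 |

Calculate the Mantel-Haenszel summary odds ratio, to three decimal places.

OR_MH = Σ(aᵢdᵢ/nᵢ) / Σ(bᵢcᵢ/nᵢ), where nᵢ is the stratum total.
Stratum 1 (Non-smokers): n = 525; a·d/n = 27·208/525 = 10.6971; b·c/n = 203·87/525 = 33.6400
Stratum 2 (Smokers): n = 462; a·d/n = 4·250/462 = 2.1645; b·c/n = 162·46/462 = 16.1299
OR_MH = (10.6971 + 2.1645) / (33.6400 + 16.1299) = 12.8616 / 49.7699 = 0.25842

0.258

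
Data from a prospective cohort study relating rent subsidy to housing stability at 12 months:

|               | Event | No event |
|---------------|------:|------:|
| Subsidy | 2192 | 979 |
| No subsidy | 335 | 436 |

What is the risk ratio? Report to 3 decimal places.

Cells: a = 2192, b = 979, c = 335, d = 436.
Risk in exposed = 2192/3171 = 0.69126; risk in unexposed = 335/771 = 0.43450.
RR = 0.69126 / 0.43450 = 1.59094
The risk among the exposed is 1.59 times that among the unexposed.

1.591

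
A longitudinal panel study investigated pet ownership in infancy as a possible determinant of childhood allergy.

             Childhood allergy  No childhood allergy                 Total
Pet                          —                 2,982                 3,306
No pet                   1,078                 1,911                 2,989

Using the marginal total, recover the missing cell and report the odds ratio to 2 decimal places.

0.19

The missing cell is in the exposed row: 3306 − 2982 = 324.
So a = 324, b = 2982, c = 1078, d = 1911.
OR = (a·d)/(b·c) = (324 × 1911) / (2982 × 1078) = 619164 / 3214596 = 0.19261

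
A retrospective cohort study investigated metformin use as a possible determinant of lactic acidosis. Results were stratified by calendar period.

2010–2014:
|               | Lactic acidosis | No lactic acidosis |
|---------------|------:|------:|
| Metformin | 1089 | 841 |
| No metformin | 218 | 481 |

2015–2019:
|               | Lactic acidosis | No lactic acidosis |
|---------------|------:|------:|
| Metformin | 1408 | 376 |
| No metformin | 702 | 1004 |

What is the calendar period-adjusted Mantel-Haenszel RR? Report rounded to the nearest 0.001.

RR_MH = Σ(aᵢ·n₀ᵢ/nᵢ) / Σ(cᵢ·n₁ᵢ/nᵢ), with n₁ᵢ = aᵢ+bᵢ (exposed), n₀ᵢ = cᵢ+dᵢ (unexposed), nᵢ = n₁ᵢ+n₀ᵢ.
Stratum 1 (2010–2014): n₁ = 1930, n₀ = 699, n = 2629; a·n₀/n = 1089·699/2629 = 289.5439; c·n₁/n = 218·1930/2629 = 160.0380
Stratum 2 (2015–2019): n₁ = 1784, n₀ = 1706, n = 3490; a·n₀/n = 1408·1706/3490 = 688.2659; c·n₁/n = 702·1784/3490 = 358.8447
RR_MH = (289.5439 + 688.2659) / (160.0380 + 358.8447) = 977.8098 / 518.8827 = 1.88445

1.884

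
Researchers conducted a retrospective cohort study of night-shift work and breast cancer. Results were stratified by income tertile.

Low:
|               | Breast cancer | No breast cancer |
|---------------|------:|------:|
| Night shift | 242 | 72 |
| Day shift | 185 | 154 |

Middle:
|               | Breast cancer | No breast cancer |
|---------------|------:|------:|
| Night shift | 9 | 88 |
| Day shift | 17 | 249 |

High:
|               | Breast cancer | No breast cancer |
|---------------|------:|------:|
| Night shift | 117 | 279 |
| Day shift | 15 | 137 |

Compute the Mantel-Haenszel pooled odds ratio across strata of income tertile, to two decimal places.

OR_MH = Σ(aᵢdᵢ/nᵢ) / Σ(bᵢcᵢ/nᵢ), where nᵢ is the stratum total.
Stratum 1 (Low): n = 653; a·d/n = 242·154/653 = 57.0720; b·c/n = 72·185/653 = 20.3982
Stratum 2 (Middle): n = 363; a·d/n = 9·249/363 = 6.1736; b·c/n = 88·17/363 = 4.1212
Stratum 3 (High): n = 548; a·d/n = 117·137/548 = 29.2500; b·c/n = 279·15/548 = 7.6369
OR_MH = (57.0720 + 6.1736 + 29.2500) / (20.3982 + 4.1212 + 7.6369) = 92.4955 / 32.1562 = 2.87644

2.88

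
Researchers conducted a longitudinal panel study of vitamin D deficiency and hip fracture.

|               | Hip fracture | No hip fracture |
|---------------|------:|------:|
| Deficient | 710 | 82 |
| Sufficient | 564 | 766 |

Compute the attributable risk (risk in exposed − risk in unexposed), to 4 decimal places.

0.4724

Cells: a = 710, b = 82, c = 564, d = 766.
Risk in exposed = 710/792 = 0.896465; risk in unexposed = 564/1330 = 0.424060.
Risk difference = 0.896465 − 0.424060 = 0.472404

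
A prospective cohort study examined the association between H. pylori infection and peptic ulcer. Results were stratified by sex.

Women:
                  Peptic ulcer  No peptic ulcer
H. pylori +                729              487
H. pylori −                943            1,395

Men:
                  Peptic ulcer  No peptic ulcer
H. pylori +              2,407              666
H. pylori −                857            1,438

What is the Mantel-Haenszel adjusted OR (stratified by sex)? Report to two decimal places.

3.95

OR_MH = Σ(aᵢdᵢ/nᵢ) / Σ(bᵢcᵢ/nᵢ), where nᵢ is the stratum total.
Stratum 1 (Women): n = 3554; a·d/n = 729·1395/3554 = 286.1438; b·c/n = 487·943/3554 = 129.2181
Stratum 2 (Men): n = 5368; a·d/n = 2407·1438/5368 = 644.7962; b·c/n = 666·857/5368 = 106.3268
OR_MH = (286.1438 + 644.7962) / (129.2181 + 106.3268) = 930.9400 / 235.5448 = 3.95228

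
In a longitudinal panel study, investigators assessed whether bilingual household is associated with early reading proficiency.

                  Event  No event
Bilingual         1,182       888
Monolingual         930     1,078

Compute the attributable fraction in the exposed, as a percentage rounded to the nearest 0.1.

Cells: a = 1182, b = 888, c = 930, d = 1078.
Risk in exposed = 1182/2070 = 0.57101; risk in unexposed = 930/2008 = 0.46315.
RR = 0.57101/0.46315 = 1.23290
AR% = (RR − 1)/RR × 100 = (1.23290 − 1)/1.23290 × 100 = 18.8904%

18.9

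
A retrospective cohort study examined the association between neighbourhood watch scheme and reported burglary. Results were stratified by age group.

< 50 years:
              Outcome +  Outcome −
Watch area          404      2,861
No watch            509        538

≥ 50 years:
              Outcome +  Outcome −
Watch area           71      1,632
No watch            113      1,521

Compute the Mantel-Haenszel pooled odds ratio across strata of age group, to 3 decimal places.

0.211

OR_MH = Σ(aᵢdᵢ/nᵢ) / Σ(bᵢcᵢ/nᵢ), where nᵢ is the stratum total.
Stratum 1 (< 50 years): n = 4312; a·d/n = 404·538/4312 = 50.4063; b·c/n = 2861·509/4312 = 337.7201
Stratum 2 (≥ 50 years): n = 3337; a·d/n = 71·1521/3337 = 32.3617; b·c/n = 1632·113/3337 = 55.2640
OR_MH = (50.4063 + 32.3617) / (337.7201 + 55.2640) = 82.7680 / 392.9841 = 0.21061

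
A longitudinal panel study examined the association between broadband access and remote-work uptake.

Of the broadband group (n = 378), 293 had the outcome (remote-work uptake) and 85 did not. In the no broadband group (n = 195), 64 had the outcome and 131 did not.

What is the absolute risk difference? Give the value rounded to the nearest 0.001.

From the description: a = 293, b = 85, c = 64, d = 131.
Risk in exposed = 293/378 = 0.775132; risk in unexposed = 64/195 = 0.328205.
Risk difference = 0.775132 − 0.328205 = 0.446927

0.447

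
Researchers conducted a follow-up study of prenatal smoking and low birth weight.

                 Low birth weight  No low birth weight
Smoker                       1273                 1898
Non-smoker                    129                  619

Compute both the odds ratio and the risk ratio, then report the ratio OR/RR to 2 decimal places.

Cells: a = 1273, b = 1898, c = 129, d = 619.
OR = (1273·619)/(1898·129) = 787987/244842 = 3.21835
Risk in exposed = 1273/3171 = 0.40145; risk in unexposed = 129/748 = 0.17246; RR = 2.32779
OR/RR = 3.21835 / 2.32779 = 1.38258
The outcome is not rare, so the OR lies further from 1 than the RR.

1.38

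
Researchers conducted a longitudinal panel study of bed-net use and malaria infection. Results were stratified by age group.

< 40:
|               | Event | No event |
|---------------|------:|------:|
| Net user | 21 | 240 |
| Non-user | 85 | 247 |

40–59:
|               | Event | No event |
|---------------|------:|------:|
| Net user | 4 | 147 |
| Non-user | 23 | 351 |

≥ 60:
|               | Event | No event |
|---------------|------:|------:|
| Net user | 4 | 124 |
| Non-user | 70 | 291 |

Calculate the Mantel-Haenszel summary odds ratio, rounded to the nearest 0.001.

OR_MH = Σ(aᵢdᵢ/nᵢ) / Σ(bᵢcᵢ/nᵢ), where nᵢ is the stratum total.
Stratum 1 (< 40): n = 593; a·d/n = 21·247/593 = 8.7470; b·c/n = 240·85/593 = 34.4013
Stratum 2 (40–59): n = 525; a·d/n = 4·351/525 = 2.6743; b·c/n = 147·23/525 = 6.4400
Stratum 3 (≥ 60): n = 489; a·d/n = 4·291/489 = 2.3804; b·c/n = 124·70/489 = 17.7505
OR_MH = (8.7470 + 2.6743 + 2.3804) / (34.4013 + 6.4400 + 17.7505) = 13.8017 / 58.5919 = 0.23556

0.236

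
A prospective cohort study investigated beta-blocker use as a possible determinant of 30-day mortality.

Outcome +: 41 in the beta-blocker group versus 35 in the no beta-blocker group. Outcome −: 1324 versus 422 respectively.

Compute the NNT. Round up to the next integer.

Risk in treated group = 41/1365 = 0.03004; risk in control = 35/457 = 0.07659.
Absolute risk reduction = 0.07659 − 0.03004 = 0.04655
NNT = 1 / ARR = 1 / 0.04655 = 21.482 → round up → 22

22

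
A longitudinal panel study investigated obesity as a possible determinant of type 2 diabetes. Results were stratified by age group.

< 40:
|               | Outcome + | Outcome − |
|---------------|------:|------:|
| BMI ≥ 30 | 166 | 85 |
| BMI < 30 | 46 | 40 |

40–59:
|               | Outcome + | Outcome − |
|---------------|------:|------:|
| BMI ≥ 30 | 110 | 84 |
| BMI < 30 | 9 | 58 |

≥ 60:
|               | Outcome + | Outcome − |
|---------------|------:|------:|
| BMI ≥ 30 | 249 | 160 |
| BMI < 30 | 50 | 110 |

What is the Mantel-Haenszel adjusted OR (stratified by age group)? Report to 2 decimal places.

3.23

OR_MH = Σ(aᵢdᵢ/nᵢ) / Σ(bᵢcᵢ/nᵢ), where nᵢ is the stratum total.
Stratum 1 (< 40): n = 337; a·d/n = 166·40/337 = 19.7033; b·c/n = 85·46/337 = 11.6024
Stratum 2 (40–59): n = 261; a·d/n = 110·58/261 = 24.4444; b·c/n = 84·9/261 = 2.8966
Stratum 3 (≥ 60): n = 569; a·d/n = 249·110/569 = 48.1371; b·c/n = 160·50/569 = 14.0598
OR_MH = (19.7033 + 24.4444 + 48.1371) / (11.6024 + 2.8966 + 14.0598) = 92.2848 / 28.5587 = 3.23141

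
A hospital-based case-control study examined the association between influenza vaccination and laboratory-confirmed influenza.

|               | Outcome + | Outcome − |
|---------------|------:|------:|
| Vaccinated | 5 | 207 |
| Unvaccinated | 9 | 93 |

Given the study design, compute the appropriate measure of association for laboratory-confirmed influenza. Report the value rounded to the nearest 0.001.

0.250

Cells: a = 5, b = 207, c = 9, d = 93.
This is a hospital-based case-control study: participants were sampled on outcome status, so risks in the source population cannot be estimated directly — relative risk is not valid here. The odds ratio is the appropriate measure.
OR = (a·d)/(b·c) = (5 × 93) / (207 × 9) = 465 / 1863 = 0.24960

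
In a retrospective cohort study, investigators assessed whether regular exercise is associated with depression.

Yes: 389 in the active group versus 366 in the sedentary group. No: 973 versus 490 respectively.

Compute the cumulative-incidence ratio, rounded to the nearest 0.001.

From the description: a = 389, b = 973, c = 366, d = 490.
Risk in exposed = 389/1362 = 0.28561; risk in unexposed = 366/856 = 0.42757.
RR = 0.28561 / 0.42757 = 0.66798
The risk is 33% lower among the exposed than among the unexposed.

0.668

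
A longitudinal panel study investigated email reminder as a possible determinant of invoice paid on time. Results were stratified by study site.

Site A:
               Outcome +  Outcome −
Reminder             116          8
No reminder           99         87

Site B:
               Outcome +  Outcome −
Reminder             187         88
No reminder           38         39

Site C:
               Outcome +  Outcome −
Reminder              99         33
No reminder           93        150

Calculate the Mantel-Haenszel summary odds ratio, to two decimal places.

OR_MH = Σ(aᵢdᵢ/nᵢ) / Σ(bᵢcᵢ/nᵢ), where nᵢ is the stratum total.
Stratum 1 (Site A): n = 310; a·d/n = 116·87/310 = 32.5548; b·c/n = 8·99/310 = 2.5548
Stratum 2 (Site B): n = 352; a·d/n = 187·39/352 = 20.7188; b·c/n = 88·38/352 = 9.5000
Stratum 3 (Site C): n = 375; a·d/n = 99·150/375 = 39.6000; b·c/n = 33·93/375 = 8.1840
OR_MH = (32.5548 + 20.7188 + 39.6000) / (2.5548 + 9.5000 + 8.1840) = 92.8736 / 20.2388 = 4.58888

4.59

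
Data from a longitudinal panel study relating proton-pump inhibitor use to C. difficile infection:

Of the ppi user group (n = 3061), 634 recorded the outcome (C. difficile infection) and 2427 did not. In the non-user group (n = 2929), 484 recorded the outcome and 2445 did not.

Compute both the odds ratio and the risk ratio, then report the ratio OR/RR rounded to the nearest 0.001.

1.053

From the description: a = 634, b = 2427, c = 484, d = 2445.
OR = (634·2445)/(2427·484) = 1550130/1174668 = 1.31963
Risk in exposed = 634/3061 = 0.20712; risk in unexposed = 484/2929 = 0.16524; RR = 1.25343
OR/RR = 1.31963 / 1.25343 = 1.05282
The outcome is not rare, so the OR lies further from 1 than the RR.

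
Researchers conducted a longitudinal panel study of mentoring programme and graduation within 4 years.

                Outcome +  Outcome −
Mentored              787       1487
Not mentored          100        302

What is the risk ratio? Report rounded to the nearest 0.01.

Cells: a = 787, b = 1487, c = 100, d = 302.
Risk in exposed = 787/2274 = 0.34609; risk in unexposed = 100/402 = 0.24876.
RR = 0.34609 / 0.24876 = 1.39127
The risk among the exposed is 1.39 times that among the unexposed.

1.39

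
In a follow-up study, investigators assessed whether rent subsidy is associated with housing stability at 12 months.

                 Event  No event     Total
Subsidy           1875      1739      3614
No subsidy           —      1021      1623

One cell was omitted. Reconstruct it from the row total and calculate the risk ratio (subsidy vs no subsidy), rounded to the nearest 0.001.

1.399

The missing cell is in the unexposed row: 1623 − 1021 = 602.
So a = 1875, b = 1739, c = 602, d = 1021.
RR = [a/(a+b)] / [c/(c+d)] = (1875/3614) / (602/1623) = 0.51882/0.37092 = 1.39873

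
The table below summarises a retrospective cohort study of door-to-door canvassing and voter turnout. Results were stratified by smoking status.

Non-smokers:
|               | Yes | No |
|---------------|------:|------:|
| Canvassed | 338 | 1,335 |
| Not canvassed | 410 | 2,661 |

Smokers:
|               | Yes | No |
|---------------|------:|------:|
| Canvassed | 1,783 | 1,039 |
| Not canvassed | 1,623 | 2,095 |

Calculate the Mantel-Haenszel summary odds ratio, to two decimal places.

2.04

OR_MH = Σ(aᵢdᵢ/nᵢ) / Σ(bᵢcᵢ/nᵢ), where nᵢ is the stratum total.
Stratum 1 (Non-smokers): n = 4744; a·d/n = 338·2661/4744 = 189.5906; b·c/n = 1335·410/4744 = 115.3773
Stratum 2 (Smokers): n = 6540; a·d/n = 1783·2095/6540 = 571.1598; b·c/n = 1039·1623/6540 = 257.8436
OR_MH = (189.5906 + 571.1598) / (115.3773 + 257.8436) = 760.7504 / 373.2209 = 2.03834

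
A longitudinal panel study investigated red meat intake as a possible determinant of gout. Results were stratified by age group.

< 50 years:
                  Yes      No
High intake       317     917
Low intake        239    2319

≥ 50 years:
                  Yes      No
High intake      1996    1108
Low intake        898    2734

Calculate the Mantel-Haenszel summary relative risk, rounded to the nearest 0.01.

2.62

RR_MH = Σ(aᵢ·n₀ᵢ/nᵢ) / Σ(cᵢ·n₁ᵢ/nᵢ), with n₁ᵢ = aᵢ+bᵢ (exposed), n₀ᵢ = cᵢ+dᵢ (unexposed), nᵢ = n₁ᵢ+n₀ᵢ.
Stratum 1 (< 50 years): n₁ = 1234, n₀ = 2558, n = 3792; a·n₀/n = 317·2558/3792 = 213.8412; c·n₁/n = 239·1234/3792 = 77.7758
Stratum 2 (≥ 50 years): n₁ = 3104, n₀ = 3632, n = 6736; a·n₀/n = 1996·3632/6736 = 1076.2280; c·n₁/n = 898·3104/6736 = 413.8052
RR_MH = (213.8412 + 1076.2280) / (77.7758 + 413.8052) = 1290.0693 / 491.5811 = 2.62433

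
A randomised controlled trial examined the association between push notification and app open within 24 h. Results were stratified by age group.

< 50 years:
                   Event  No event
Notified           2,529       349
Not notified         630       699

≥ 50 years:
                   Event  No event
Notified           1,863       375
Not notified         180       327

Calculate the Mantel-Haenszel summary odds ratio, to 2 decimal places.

8.36

OR_MH = Σ(aᵢdᵢ/nᵢ) / Σ(bᵢcᵢ/nᵢ), where nᵢ is the stratum total.
Stratum 1 (< 50 years): n = 4207; a·d/n = 2529·699/4207 = 420.1975; b·c/n = 349·630/4207 = 52.2629
Stratum 2 (≥ 50 years): n = 2745; a·d/n = 1863·327/2745 = 221.9311; b·c/n = 375·180/2745 = 24.5902
OR_MH = (420.1975 + 221.9311) / (52.2629 + 24.5902) = 642.1287 / 76.8531 = 8.35528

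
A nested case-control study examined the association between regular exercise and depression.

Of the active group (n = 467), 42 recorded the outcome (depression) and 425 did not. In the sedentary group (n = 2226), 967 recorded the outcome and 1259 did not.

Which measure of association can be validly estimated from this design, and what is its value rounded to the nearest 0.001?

0.129

From the description: a = 42, b = 425, c = 967, d = 1259.
This is a nested case-control study: participants were sampled on outcome status, so risks in the source population cannot be estimated directly — relative risk is not valid here. The odds ratio is the appropriate measure.
OR = (a·d)/(b·c) = (42 × 1259) / (425 × 967) = 52878 / 410975 = 0.12866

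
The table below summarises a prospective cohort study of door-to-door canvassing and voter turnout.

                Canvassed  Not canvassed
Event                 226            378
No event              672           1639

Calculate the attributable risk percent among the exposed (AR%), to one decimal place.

25.5

Reading the table with exposure as columns: a = 226 (Canvassed, case), b = 672 (Canvassed, non-case), c = 378 (Not canvassed, case), d = 1639.
Risk in exposed = 226/898 = 0.25167; risk in unexposed = 378/2017 = 0.18741.
RR = 0.25167/0.18741 = 1.34291
AR% = (RR − 1)/RR × 100 = (1.34291 − 1)/1.34291 × 100 = 25.5347%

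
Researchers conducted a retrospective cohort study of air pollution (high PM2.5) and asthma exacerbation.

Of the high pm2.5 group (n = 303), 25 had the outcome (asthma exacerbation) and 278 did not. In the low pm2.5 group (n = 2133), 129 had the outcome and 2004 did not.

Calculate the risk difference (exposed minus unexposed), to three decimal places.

0.022

From the description: a = 25, b = 278, c = 129, d = 2004.
Risk in exposed = 25/303 = 0.082508; risk in unexposed = 129/2133 = 0.060478.
Risk difference = 0.082508 − 0.060478 = 0.022030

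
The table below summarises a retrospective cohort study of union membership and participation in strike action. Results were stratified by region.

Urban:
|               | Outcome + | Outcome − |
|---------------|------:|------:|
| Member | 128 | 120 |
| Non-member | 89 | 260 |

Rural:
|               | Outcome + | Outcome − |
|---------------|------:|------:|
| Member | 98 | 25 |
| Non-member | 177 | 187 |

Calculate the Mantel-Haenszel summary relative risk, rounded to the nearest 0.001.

RR_MH = Σ(aᵢ·n₀ᵢ/nᵢ) / Σ(cᵢ·n₁ᵢ/nᵢ), with n₁ᵢ = aᵢ+bᵢ (exposed), n₀ᵢ = cᵢ+dᵢ (unexposed), nᵢ = n₁ᵢ+n₀ᵢ.
Stratum 1 (Urban): n₁ = 248, n₀ = 349, n = 597; a·n₀/n = 128·349/597 = 74.8275; c·n₁/n = 89·248/597 = 36.9715
Stratum 2 (Rural): n₁ = 123, n₀ = 364, n = 487; a·n₀/n = 98·364/487 = 73.2485; c·n₁/n = 177·123/487 = 44.7043
RR_MH = (74.8275 + 73.2485) / (36.9715 + 44.7043) = 148.0759 / 81.6758 = 1.81297

1.813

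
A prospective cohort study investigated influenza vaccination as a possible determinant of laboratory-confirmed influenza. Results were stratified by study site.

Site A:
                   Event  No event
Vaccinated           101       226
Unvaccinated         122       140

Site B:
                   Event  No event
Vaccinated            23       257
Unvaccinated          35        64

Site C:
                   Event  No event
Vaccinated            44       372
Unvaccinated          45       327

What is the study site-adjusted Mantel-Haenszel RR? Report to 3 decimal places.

0.611

RR_MH = Σ(aᵢ·n₀ᵢ/nᵢ) / Σ(cᵢ·n₁ᵢ/nᵢ), with n₁ᵢ = aᵢ+bᵢ (exposed), n₀ᵢ = cᵢ+dᵢ (unexposed), nᵢ = n₁ᵢ+n₀ᵢ.
Stratum 1 (Site A): n₁ = 327, n₀ = 262, n = 589; a·n₀/n = 101·262/589 = 44.9270; c·n₁/n = 122·327/589 = 67.7317
Stratum 2 (Site B): n₁ = 280, n₀ = 99, n = 379; a·n₀/n = 23·99/379 = 6.0079; c·n₁/n = 35·280/379 = 25.8575
Stratum 3 (Site C): n₁ = 416, n₀ = 372, n = 788; a·n₀/n = 44·372/788 = 20.7716; c·n₁/n = 45·416/788 = 23.7563
RR_MH = (44.9270 + 6.0079 + 20.7716) / (67.7317 + 25.8575 + 23.7563) = 71.7065 / 117.3456 = 0.61107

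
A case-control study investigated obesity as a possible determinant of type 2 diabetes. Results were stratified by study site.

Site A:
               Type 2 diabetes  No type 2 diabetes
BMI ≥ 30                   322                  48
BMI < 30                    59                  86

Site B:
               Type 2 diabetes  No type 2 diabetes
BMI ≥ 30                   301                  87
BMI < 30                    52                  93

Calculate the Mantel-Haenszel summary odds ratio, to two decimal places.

7.60

OR_MH = Σ(aᵢdᵢ/nᵢ) / Σ(bᵢcᵢ/nᵢ), where nᵢ is the stratum total.
Stratum 1 (Site A): n = 515; a·d/n = 322·86/515 = 53.7709; b·c/n = 48·59/515 = 5.4990
Stratum 2 (Site B): n = 533; a·d/n = 301·93/533 = 52.5197; b·c/n = 87·52/533 = 8.4878
OR_MH = (53.7709 + 52.5197) / (5.4990 + 8.4878) = 106.2906 / 13.9868 = 7.59933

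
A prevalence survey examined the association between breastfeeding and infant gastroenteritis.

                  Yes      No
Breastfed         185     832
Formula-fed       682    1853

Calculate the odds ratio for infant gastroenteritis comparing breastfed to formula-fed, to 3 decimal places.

Cells: a = 185, b = 832, c = 682, d = 1853.
OR = (a·d)/(b·c) = (185 × 1853) / (832 × 682) = 342805 / 567424 = 0.60414
Exposure is associated with lower odds of infant gastroenteritis (OR = 0.60 < 1).

0.604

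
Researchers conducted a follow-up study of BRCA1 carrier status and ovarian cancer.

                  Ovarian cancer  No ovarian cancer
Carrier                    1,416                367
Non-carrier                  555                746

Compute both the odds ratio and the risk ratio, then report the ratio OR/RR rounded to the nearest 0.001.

2.786

Cells: a = 1416, b = 367, c = 555, d = 746.
OR = (1416·746)/(367·555) = 1056336/203685 = 5.18613
Risk in exposed = 1416/1783 = 0.79417; risk in unexposed = 555/1301 = 0.42659; RR = 1.86164
OR/RR = 5.18613 / 1.86164 = 2.78578
The outcome is not rare, so the OR lies further from 1 than the RR.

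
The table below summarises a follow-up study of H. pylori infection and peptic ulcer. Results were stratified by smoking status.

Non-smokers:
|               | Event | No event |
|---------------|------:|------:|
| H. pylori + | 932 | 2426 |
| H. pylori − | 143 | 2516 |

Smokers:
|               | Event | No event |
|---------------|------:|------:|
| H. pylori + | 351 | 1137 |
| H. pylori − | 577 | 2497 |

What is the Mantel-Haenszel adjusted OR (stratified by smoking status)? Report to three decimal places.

2.888

OR_MH = Σ(aᵢdᵢ/nᵢ) / Σ(bᵢcᵢ/nᵢ), where nᵢ is the stratum total.
Stratum 1 (Non-smokers): n = 6017; a·d/n = 932·2516/6017 = 389.7145; b·c/n = 2426·143/6017 = 57.6563
Stratum 2 (Smokers): n = 4562; a·d/n = 351·2497/4562 = 192.1190; b·c/n = 1137·577/4562 = 143.8073
OR_MH = (389.7145 + 192.1190) / (57.6563 + 143.8073) = 581.8335 / 201.4636 = 2.88803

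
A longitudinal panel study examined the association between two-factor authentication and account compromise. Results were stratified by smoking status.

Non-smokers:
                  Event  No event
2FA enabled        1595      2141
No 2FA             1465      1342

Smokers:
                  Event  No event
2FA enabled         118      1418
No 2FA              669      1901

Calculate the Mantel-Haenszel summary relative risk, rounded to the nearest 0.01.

RR_MH = Σ(aᵢ·n₀ᵢ/nᵢ) / Σ(cᵢ·n₁ᵢ/nᵢ), with n₁ᵢ = aᵢ+bᵢ (exposed), n₀ᵢ = cᵢ+dᵢ (unexposed), nᵢ = n₁ᵢ+n₀ᵢ.
Stratum 1 (Non-smokers): n₁ = 3736, n₀ = 2807, n = 6543; a·n₀/n = 1595·2807/6543 = 684.2679; c·n₁/n = 1465·3736/6543 = 836.5031
Stratum 2 (Smokers): n₁ = 1536, n₀ = 2570, n = 4106; a·n₀/n = 118·2570/4106 = 73.8578; c·n₁/n = 669·1536/4106 = 250.2640
RR_MH = (684.2679 + 73.8578) / (836.5031 + 250.2640) = 758.1257 / 1086.7671 = 0.69760

0.70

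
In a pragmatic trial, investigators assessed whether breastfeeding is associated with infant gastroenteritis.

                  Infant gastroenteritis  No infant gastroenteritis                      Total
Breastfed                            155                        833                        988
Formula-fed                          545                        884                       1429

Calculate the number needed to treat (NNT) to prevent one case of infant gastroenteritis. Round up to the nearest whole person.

Risk in treated group = 155/988 = 0.15688; risk in control = 545/1429 = 0.38139.
Absolute risk reduction = 0.38139 − 0.15688 = 0.22450
NNT = 1 / ARR = 1 / 0.22450 = 4.454 → round up → 5

5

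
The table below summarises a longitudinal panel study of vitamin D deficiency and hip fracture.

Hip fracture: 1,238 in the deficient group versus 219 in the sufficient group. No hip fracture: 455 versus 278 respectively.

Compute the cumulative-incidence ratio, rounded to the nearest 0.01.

1.66

From the description: a = 1238, b = 455, c = 219, d = 278.
Risk in exposed = 1238/1693 = 0.73125; risk in unexposed = 219/497 = 0.44064.
RR = 0.73125 / 0.44064 = 1.65950
The risk among the exposed is 1.66 times that among the unexposed.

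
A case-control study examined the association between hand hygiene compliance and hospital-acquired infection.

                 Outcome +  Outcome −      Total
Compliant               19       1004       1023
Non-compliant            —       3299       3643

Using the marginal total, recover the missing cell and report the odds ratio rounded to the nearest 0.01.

The missing cell is in the unexposed row: 3643 − 3299 = 344.
So a = 19, b = 1004, c = 344, d = 3299.
OR = (a·d)/(b·c) = (19 × 3299) / (1004 × 344) = 62681 / 345376 = 0.18149

0.18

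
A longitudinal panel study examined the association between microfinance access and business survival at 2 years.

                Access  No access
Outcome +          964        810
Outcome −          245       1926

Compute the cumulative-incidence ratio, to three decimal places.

Reading the table with exposure as columns: a = 964 (Access, case), b = 245 (Access, non-case), c = 810 (No access, case), d = 1926.
Risk in exposed = 964/1209 = 0.79735; risk in unexposed = 810/2736 = 0.29605.
RR = 0.79735 / 0.29605 = 2.69328
The risk among the exposed is 2.69 times that among the unexposed.

2.693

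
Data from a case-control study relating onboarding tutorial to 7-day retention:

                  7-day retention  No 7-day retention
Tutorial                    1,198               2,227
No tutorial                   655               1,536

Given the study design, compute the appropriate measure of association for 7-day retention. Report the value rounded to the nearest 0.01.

Cells: a = 1198, b = 2227, c = 655, d = 1536.
This is a case-control study: participants were sampled on outcome status, so risks in the source population cannot be estimated directly — relative risk is not valid here. The odds ratio is the appropriate measure.
OR = (a·d)/(b·c) = (1198 × 1536) / (2227 × 655) = 1840128 / 1458685 = 1.26150

1.26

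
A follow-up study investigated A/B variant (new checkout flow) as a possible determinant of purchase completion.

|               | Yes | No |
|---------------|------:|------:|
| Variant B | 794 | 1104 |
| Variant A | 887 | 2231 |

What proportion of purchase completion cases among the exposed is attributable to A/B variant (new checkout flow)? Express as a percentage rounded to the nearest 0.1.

Cells: a = 794, b = 1104, c = 887, d = 2231.
Risk in exposed = 794/1898 = 0.41834; risk in unexposed = 887/3118 = 0.28448.
RR = 0.41834/0.28448 = 1.47054
AR% = (RR − 1)/RR × 100 = (1.47054 − 1)/1.47054 × 100 = 31.9978%

32.0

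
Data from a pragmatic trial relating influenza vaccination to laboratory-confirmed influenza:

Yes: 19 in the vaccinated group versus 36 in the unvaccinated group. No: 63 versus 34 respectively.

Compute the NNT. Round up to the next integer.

Risk in treated group = 19/82 = 0.23171; risk in control = 36/70 = 0.51429.
Absolute risk reduction = 0.51429 − 0.23171 = 0.28258
NNT = 1 / ARR = 1 / 0.28258 = 3.539 → round up → 4

4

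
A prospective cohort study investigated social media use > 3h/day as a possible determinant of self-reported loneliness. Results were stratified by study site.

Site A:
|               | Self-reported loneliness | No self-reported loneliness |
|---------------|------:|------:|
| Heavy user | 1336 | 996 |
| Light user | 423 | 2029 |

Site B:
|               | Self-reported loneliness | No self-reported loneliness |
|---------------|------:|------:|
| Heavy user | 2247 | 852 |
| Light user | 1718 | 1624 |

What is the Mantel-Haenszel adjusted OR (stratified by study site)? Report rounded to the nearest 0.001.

3.594

OR_MH = Σ(aᵢdᵢ/nᵢ) / Σ(bᵢcᵢ/nᵢ), where nᵢ is the stratum total.
Stratum 1 (Site A): n = 4784; a·d/n = 1336·2029/4784 = 566.6271; b·c/n = 996·423/4784 = 88.0661
Stratum 2 (Site B): n = 6441; a·d/n = 2247·1624/6441 = 566.5468; b·c/n = 852·1718/6441 = 227.2529
OR_MH = (566.6271 + 566.5468) / (88.0661 + 227.2529) = 1133.1739 / 315.3190 = 3.59374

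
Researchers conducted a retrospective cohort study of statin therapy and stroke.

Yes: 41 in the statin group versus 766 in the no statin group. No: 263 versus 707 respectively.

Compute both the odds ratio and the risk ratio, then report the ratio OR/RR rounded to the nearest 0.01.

From the description: a = 41, b = 263, c = 766, d = 707.
OR = (41·707)/(263·766) = 28987/201458 = 0.14389
Risk in exposed = 41/304 = 0.13487; risk in unexposed = 766/1473 = 0.52003; RR = 0.25935
OR/RR = 0.14389 / 0.25935 = 0.55480
The outcome is not rare, so the OR lies further from 1 than the RR.

0.55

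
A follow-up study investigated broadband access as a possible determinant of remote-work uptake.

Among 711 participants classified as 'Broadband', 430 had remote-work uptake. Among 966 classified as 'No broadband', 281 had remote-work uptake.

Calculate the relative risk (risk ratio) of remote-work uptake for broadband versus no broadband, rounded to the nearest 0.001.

2.079

From the description: a = 430, b = 281, c = 281, d = 685.
Risk in exposed = 430/711 = 0.60478; risk in unexposed = 281/966 = 0.29089.
RR = 0.60478 / 0.29089 = 2.07907
The risk among the exposed is 2.08 times that among the unexposed.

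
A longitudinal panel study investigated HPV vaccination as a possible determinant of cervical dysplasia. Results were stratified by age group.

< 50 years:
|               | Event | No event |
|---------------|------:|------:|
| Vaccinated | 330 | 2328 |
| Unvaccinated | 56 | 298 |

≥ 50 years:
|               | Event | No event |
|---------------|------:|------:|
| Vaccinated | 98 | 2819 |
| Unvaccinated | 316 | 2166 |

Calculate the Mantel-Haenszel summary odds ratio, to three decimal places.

OR_MH = Σ(aᵢdᵢ/nᵢ) / Σ(bᵢcᵢ/nᵢ), where nᵢ is the stratum total.
Stratum 1 (< 50 years): n = 3012; a·d/n = 330·298/3012 = 32.6494; b·c/n = 2328·56/3012 = 43.2829
Stratum 2 (≥ 50 years): n = 5399; a·d/n = 98·2166/5399 = 39.3162; b·c/n = 2819·316/5399 = 164.9943
OR_MH = (32.6494 + 39.3162) / (43.2829 + 164.9943) = 71.9656 / 208.2771 = 0.34553

0.346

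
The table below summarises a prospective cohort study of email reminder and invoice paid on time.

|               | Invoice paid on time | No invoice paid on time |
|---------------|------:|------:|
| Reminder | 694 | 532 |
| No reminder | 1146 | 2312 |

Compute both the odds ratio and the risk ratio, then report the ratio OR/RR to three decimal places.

1.541

Cells: a = 694, b = 532, c = 1146, d = 2312.
OR = (694·2312)/(532·1146) = 1604528/609672 = 2.63179
Risk in exposed = 694/1226 = 0.56607; risk in unexposed = 1146/3458 = 0.33141; RR = 1.70808
OR/RR = 2.63179 / 1.70808 = 1.54078
The outcome is not rare, so the OR lies further from 1 than the RR.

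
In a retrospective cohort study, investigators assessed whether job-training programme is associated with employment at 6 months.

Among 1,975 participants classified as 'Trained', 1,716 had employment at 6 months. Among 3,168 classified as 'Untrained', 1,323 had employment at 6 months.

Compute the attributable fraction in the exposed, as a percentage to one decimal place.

From the description: a = 1716, b = 259, c = 1323, d = 1845.
Risk in exposed = 1716/1975 = 0.86886; risk in unexposed = 1323/3168 = 0.41761.
RR = 0.86886/0.41761 = 2.08054
AR% = (RR − 1)/RR × 100 = (2.08054 − 1)/2.08054 × 100 = 51.9355%

51.9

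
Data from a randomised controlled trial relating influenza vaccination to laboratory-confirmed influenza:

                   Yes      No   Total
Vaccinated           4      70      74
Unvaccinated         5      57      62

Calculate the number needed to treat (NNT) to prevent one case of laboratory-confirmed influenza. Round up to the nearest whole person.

38

Risk in treated group = 4/74 = 0.05405; risk in control = 5/62 = 0.08065.
Absolute risk reduction = 0.08065 − 0.05405 = 0.02659
NNT = 1 / ARR = 1 / 0.02659 = 37.607 → round up → 38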